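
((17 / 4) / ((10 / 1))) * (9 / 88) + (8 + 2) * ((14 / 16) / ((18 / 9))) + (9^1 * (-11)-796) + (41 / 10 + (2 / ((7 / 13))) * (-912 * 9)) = -154607813 / 4928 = -31373.34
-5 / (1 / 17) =-85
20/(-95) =-4/19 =-0.21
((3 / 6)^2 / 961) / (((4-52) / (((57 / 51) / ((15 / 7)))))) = -133 / 47050560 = -0.00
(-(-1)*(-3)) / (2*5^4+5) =-3 / 1255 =-0.00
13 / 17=0.76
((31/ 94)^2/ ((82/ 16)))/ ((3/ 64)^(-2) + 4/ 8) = 34596/ 742756369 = 0.00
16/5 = 3.20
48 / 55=0.87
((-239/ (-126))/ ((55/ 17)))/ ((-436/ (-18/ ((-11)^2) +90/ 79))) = -1068569/ 802286870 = -0.00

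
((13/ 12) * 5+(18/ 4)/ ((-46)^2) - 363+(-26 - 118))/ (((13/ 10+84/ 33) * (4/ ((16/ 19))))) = -350244125/ 12754719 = -27.46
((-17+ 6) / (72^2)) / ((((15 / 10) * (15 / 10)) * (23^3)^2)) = -11 / 1726690609296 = -0.00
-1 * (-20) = 20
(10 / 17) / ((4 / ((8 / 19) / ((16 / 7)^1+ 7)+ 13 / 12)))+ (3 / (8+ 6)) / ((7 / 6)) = 1726607 / 4938024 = 0.35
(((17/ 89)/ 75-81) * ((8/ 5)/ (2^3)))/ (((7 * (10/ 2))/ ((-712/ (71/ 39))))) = 181.02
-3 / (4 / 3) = -9 / 4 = -2.25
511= 511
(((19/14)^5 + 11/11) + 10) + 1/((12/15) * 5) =8526619/537824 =15.85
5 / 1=5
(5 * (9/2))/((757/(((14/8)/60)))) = 21/24224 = 0.00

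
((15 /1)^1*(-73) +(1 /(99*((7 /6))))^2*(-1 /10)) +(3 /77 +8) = -290006642 /266805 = -1086.96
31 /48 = 0.65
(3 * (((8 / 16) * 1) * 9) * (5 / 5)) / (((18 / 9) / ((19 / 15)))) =171 / 20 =8.55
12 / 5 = 2.40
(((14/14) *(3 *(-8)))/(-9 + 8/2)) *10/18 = 8/3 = 2.67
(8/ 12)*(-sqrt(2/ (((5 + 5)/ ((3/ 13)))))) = -2*sqrt(195)/ 195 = -0.14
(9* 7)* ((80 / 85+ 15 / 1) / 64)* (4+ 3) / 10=119511 / 10880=10.98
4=4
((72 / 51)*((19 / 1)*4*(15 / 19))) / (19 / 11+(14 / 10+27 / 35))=554400 / 25517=21.73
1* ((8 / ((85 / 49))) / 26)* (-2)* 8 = -3136 / 1105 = -2.84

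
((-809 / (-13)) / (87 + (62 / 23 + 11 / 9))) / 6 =55821 / 489320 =0.11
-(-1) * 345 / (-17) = -345 / 17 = -20.29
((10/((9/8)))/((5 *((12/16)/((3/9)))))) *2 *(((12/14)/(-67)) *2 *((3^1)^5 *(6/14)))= -4.21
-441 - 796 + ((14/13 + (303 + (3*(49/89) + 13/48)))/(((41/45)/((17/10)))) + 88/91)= -7067095227/10625888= -665.08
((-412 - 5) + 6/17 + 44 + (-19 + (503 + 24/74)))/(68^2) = 70245/2908496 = 0.02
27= 27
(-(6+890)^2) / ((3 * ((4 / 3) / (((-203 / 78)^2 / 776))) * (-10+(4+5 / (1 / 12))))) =-129231424 / 3983499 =-32.44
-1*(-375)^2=-140625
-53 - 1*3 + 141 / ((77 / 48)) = 2456 / 77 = 31.90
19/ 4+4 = 35/ 4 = 8.75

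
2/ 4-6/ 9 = -1/ 6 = -0.17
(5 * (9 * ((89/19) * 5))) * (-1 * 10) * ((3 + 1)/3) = -267000/19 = -14052.63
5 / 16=0.31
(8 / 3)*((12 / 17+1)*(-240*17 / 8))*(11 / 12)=-6380 / 3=-2126.67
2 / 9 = 0.22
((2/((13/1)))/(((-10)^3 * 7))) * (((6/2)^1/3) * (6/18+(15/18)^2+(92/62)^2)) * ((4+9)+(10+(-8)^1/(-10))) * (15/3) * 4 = -1899461/56218500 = -0.03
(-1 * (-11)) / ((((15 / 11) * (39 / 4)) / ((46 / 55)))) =2024 / 2925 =0.69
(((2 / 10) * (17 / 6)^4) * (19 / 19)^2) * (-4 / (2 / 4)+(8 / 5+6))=-83521 / 16200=-5.16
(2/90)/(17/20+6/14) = 28/1611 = 0.02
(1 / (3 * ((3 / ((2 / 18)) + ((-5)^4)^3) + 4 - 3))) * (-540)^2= 0.00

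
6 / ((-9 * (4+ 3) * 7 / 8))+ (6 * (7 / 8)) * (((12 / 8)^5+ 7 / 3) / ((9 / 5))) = 1628251 / 56448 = 28.85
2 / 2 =1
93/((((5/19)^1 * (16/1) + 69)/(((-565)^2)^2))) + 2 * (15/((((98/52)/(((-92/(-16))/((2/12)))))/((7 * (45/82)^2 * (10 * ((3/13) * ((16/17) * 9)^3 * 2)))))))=10410072487986348290625/80415477961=129453592168.35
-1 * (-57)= 57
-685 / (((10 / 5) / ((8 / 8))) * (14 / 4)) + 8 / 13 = -8849 / 91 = -97.24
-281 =-281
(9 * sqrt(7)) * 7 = 166.68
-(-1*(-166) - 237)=71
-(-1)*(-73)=-73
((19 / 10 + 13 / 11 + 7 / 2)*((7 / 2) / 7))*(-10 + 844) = 150954 / 55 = 2744.62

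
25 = 25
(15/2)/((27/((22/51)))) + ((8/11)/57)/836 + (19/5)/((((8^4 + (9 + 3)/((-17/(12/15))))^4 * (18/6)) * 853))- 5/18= -39665562888886454749849279974257/251148313708301159352451837919232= -0.16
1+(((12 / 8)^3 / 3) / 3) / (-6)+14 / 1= 239 / 16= 14.94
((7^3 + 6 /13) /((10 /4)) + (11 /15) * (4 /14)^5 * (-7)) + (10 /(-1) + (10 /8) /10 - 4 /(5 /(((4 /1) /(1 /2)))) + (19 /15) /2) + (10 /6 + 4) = 477183751 /3745560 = 127.40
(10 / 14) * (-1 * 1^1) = -5 / 7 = -0.71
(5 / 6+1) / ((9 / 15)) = 3.06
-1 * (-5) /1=5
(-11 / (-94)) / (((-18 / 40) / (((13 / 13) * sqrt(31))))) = -1.45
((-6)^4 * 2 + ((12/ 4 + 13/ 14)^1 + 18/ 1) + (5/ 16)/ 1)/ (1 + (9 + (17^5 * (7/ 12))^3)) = 31621860/ 6872677746675067839953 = 0.00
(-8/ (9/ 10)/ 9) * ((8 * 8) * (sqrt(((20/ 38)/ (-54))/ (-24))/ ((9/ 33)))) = -14080 * sqrt(190)/ 41553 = -4.67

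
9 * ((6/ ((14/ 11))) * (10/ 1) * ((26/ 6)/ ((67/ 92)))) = 1184040/ 469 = 2524.61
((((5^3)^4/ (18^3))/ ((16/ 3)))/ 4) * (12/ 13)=244140625/ 134784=1811.35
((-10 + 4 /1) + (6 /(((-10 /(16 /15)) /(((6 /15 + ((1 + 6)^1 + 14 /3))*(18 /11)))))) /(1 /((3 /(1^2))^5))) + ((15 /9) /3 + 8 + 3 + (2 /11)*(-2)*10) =-37977562 /12375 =-3068.89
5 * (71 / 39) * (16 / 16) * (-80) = -28400 / 39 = -728.21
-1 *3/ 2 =-3/ 2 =-1.50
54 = 54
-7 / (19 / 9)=-63 / 19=-3.32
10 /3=3.33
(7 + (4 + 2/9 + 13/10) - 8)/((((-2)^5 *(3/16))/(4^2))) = -1628/135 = -12.06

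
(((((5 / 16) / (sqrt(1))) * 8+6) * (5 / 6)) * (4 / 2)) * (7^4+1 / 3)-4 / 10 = 1530832 / 45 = 34018.49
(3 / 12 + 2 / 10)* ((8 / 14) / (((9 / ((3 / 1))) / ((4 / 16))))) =3 / 140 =0.02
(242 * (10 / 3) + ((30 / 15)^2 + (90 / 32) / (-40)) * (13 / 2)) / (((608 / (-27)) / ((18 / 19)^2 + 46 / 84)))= -42012392421 / 786644992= -53.41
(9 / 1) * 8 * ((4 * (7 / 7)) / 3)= 96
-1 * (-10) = 10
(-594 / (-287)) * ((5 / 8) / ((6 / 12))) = 1485 / 574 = 2.59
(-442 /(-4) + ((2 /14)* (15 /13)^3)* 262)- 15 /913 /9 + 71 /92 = 654027294857 /3875323452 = 168.77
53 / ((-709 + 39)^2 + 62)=53 / 448962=0.00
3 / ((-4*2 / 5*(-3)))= 5 / 8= 0.62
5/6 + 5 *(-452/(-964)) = 4595/1446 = 3.18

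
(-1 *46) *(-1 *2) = 92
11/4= 2.75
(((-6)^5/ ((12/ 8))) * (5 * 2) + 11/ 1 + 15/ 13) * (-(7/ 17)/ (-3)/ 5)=-4716334/ 3315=-1422.73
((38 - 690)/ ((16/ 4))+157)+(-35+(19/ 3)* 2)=-85/ 3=-28.33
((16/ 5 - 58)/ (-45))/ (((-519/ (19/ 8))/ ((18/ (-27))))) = 2603/ 700650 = 0.00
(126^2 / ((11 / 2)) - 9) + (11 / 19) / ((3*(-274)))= 494356433 / 171798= 2877.54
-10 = -10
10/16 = 5/8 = 0.62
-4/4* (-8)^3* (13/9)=6656/9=739.56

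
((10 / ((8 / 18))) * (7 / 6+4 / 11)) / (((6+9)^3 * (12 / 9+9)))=0.00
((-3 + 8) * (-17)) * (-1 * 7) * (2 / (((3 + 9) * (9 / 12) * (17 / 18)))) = 140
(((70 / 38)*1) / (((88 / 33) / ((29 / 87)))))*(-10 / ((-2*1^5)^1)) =175 / 152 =1.15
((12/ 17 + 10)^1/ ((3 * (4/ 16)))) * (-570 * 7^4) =-332106320/ 17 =-19535665.88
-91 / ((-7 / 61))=793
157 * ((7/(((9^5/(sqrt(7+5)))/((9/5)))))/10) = 1099 * sqrt(3)/164025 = 0.01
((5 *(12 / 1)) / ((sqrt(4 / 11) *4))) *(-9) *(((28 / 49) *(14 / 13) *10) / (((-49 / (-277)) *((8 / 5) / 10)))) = -9348750 *sqrt(11) / 637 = -48675.50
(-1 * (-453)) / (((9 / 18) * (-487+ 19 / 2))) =-1812 / 955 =-1.90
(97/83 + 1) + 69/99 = 7849/2739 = 2.87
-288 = -288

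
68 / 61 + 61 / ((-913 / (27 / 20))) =1141213 / 1113860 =1.02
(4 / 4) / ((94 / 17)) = 17 / 94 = 0.18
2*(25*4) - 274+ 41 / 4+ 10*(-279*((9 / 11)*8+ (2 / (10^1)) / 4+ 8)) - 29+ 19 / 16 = -40812.88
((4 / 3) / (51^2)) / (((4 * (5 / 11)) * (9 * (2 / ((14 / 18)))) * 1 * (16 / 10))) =77 / 10112688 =0.00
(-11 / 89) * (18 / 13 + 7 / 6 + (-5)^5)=2679061 / 6942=385.92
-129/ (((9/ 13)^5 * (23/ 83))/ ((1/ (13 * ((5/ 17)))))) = -1732881553/ 2263545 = -765.56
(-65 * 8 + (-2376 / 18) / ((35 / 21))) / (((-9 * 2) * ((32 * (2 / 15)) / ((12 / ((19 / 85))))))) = 63665 / 152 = 418.85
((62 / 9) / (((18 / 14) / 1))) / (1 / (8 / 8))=434 / 81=5.36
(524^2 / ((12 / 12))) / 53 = 274576 / 53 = 5180.68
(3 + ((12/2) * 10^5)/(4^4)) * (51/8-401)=-29634759/32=-926086.22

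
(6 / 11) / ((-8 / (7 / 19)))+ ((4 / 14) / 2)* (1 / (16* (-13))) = -7853 / 304304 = -0.03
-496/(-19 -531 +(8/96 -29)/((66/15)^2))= 0.90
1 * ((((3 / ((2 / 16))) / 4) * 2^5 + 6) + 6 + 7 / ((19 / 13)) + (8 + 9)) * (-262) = -1123980 / 19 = -59156.84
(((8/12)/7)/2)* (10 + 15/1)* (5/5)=25/21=1.19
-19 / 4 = -4.75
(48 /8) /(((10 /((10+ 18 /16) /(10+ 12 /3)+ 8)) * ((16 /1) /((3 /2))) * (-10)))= -1773 /35840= -0.05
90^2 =8100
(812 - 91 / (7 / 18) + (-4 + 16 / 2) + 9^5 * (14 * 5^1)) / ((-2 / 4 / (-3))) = 24804072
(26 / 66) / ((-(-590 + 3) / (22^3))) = 12584 / 1761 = 7.15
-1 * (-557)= 557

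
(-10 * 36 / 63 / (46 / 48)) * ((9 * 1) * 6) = -51840 / 161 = -321.99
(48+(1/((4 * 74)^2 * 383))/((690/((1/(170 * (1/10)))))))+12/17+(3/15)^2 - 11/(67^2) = 25331855394268381/519697821782400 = 48.74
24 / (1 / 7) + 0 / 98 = 168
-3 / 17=-0.18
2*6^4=2592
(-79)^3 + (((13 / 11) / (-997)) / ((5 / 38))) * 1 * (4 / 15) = -405536905451 / 822525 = -493039.00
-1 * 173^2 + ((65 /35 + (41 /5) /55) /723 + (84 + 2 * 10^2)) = -29645.00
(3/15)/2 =0.10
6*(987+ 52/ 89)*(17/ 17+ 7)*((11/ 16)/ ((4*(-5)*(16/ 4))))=-580107/ 1424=-407.38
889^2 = 790321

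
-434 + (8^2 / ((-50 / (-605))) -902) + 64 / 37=-103576 / 185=-559.87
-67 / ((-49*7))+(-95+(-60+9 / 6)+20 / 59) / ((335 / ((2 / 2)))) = -3550529 / 13558790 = -0.26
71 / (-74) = -71 / 74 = -0.96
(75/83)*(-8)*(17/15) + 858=70534/83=849.81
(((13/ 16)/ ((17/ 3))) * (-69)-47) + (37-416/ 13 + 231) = 48717/ 272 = 179.11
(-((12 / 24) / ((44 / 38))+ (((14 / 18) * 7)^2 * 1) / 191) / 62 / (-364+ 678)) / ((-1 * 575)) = 399593 / 7620092528400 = 0.00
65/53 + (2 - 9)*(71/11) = -25626/583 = -43.96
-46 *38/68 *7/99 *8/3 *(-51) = 24472/99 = 247.19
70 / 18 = 35 / 9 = 3.89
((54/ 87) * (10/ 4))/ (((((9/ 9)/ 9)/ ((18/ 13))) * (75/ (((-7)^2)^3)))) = 57177414/ 1885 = 30332.85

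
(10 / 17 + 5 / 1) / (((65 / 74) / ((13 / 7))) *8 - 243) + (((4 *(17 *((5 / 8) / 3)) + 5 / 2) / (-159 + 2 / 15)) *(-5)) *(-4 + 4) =-3515 / 150467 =-0.02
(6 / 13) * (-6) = -36 / 13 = -2.77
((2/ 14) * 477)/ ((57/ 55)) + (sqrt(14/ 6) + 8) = sqrt(21)/ 3 + 9809/ 133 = 75.28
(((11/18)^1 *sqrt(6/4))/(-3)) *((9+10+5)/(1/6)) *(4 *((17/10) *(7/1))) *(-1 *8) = 83776 *sqrt(6)/15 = 13680.56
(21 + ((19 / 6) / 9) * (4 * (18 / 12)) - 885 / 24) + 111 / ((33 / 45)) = 108979 / 792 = 137.60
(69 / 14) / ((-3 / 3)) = -69 / 14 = -4.93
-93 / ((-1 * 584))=93 / 584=0.16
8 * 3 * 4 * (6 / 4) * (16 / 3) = 768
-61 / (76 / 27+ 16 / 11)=-18117 / 1268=-14.29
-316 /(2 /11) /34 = -869 /17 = -51.12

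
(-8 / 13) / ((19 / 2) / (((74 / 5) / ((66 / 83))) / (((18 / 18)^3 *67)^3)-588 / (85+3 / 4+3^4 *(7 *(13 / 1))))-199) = 266579443024 / 138434744220851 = 0.00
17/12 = 1.42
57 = 57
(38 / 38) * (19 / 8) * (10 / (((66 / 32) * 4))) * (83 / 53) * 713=5622005 / 1749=3214.41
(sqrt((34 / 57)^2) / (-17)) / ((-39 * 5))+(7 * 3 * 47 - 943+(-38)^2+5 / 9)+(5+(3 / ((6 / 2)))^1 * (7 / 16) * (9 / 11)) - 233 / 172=41850519617 / 28039440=1492.56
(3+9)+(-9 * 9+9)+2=-58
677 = 677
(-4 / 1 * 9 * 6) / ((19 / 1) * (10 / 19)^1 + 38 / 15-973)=3240 / 14407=0.22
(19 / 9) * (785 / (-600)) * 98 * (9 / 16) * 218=-33192.09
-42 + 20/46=-41.57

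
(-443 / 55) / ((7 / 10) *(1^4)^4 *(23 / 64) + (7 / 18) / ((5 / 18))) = -56704 / 11627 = -4.88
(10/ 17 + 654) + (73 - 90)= 10839/ 17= 637.59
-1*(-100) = 100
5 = 5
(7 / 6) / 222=7 / 1332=0.01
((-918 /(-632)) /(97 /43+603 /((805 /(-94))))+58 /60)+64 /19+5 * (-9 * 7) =-310.69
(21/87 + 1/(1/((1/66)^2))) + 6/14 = 592619/884268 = 0.67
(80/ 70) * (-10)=-80/ 7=-11.43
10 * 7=70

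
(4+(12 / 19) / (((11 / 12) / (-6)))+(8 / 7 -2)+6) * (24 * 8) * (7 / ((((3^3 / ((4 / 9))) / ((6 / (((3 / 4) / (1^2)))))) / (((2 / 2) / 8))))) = 1875968 / 16929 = 110.81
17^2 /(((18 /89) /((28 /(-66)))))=-180047 /297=-606.22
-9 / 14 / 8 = -9 / 112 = -0.08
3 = 3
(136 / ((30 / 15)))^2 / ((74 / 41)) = 94792 / 37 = 2561.95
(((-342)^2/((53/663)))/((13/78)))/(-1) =-465282792/53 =-8778920.60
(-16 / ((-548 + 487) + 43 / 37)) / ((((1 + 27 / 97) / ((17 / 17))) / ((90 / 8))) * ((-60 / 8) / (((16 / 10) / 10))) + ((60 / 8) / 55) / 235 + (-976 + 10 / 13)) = -1929733520 / 7076621045259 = -0.00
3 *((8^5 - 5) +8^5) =196593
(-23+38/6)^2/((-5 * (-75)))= 20/27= 0.74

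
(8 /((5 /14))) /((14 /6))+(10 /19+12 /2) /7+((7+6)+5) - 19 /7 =17169 /665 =25.82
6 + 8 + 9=23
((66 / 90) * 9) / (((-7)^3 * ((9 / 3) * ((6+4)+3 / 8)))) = -88 / 142345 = -0.00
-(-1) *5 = 5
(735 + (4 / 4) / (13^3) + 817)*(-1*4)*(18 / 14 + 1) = -218223680 / 15379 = -14189.72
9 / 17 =0.53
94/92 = 47/46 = 1.02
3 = 3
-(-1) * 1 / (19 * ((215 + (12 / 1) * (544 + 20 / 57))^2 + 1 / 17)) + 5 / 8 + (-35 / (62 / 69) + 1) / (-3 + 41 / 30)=826626212518367 / 34643864510136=23.86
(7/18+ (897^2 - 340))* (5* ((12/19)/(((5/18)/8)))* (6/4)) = 109719276.63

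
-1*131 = -131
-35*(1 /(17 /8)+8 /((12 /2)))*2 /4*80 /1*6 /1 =-257600 /17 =-15152.94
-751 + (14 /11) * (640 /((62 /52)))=-23131 /341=-67.83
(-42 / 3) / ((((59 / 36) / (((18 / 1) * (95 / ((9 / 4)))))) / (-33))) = 12640320 / 59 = 214242.71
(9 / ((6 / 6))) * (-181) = -1629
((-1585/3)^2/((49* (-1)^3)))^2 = 6311274450625/194481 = 32451881.94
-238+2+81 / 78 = -6109 / 26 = -234.96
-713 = -713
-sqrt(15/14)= -sqrt(210)/14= -1.04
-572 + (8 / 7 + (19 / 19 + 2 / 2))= -568.86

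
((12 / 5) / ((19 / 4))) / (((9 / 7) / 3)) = 112 / 95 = 1.18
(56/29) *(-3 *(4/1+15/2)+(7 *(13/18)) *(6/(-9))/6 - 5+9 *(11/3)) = -32032/2349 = -13.64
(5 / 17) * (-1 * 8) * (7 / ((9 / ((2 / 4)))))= -140 / 153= -0.92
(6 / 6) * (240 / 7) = 240 / 7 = 34.29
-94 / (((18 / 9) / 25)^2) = -29375 / 2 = -14687.50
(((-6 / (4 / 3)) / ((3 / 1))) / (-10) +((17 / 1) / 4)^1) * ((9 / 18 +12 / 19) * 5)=473 / 19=24.89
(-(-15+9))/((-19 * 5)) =-6/95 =-0.06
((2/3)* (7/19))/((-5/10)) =-28/57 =-0.49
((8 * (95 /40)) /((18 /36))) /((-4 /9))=-171 /2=-85.50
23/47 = 0.49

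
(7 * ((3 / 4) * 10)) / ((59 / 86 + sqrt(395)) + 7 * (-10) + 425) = 138109335 / 932765501 - 388290 * sqrt(395) / 932765501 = 0.14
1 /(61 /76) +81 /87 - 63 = -107596 /1769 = -60.82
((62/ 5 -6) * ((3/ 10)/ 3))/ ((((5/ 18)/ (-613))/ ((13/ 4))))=-573768/ 125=-4590.14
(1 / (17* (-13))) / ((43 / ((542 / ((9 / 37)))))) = -20054 / 85527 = -0.23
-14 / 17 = -0.82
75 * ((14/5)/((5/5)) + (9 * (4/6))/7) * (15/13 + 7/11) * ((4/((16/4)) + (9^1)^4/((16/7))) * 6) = 8468213760/1001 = 8459754.01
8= 8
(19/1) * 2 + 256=294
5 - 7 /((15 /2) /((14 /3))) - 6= -241 /45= -5.36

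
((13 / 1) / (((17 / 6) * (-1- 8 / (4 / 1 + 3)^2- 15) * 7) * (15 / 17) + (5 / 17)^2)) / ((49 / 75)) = -56355 / 800863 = -0.07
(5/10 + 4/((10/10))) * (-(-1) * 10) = 45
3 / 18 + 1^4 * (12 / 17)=89 / 102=0.87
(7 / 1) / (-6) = -7 / 6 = -1.17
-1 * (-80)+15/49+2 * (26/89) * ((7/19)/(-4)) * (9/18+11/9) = 119635301/1491462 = 80.21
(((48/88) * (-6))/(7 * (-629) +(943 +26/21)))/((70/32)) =864/1997435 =0.00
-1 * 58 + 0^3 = -58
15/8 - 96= -753/8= -94.12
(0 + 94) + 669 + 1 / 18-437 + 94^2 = 164917 / 18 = 9162.06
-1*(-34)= 34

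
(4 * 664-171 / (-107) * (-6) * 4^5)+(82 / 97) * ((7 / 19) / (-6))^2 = -483086473229 / 67442742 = -7162.91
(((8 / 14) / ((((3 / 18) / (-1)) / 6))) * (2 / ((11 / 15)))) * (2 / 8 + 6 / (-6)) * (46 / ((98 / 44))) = 298080 / 343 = 869.04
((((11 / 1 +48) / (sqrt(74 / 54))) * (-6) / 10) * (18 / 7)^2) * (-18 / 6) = 516132 * sqrt(111) / 9065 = 599.87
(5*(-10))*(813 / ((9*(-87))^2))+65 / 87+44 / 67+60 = 839853277 / 13692321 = 61.34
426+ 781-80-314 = 813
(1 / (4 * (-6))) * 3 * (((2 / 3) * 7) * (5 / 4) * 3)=-35 / 16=-2.19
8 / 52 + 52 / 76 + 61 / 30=21277 / 7410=2.87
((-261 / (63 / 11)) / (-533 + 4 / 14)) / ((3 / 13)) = 377 / 1017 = 0.37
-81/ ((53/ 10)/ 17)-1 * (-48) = -11226/ 53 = -211.81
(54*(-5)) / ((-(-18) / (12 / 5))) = -36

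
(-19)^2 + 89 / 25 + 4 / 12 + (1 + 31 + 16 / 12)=29867 / 75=398.23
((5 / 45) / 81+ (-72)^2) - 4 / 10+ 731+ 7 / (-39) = 280254881 / 47385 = 5914.42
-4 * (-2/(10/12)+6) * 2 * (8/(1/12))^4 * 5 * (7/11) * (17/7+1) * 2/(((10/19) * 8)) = -697143656448/55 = -12675339208.15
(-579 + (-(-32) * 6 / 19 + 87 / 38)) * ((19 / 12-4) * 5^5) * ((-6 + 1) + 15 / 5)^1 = -650415625 / 76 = -8558100.33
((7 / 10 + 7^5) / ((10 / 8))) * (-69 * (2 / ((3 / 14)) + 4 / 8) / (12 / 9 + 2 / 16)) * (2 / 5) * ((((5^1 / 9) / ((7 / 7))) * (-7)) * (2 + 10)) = 14597151296 / 125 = 116777210.37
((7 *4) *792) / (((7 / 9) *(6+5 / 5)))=28512 / 7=4073.14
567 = 567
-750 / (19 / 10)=-7500 / 19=-394.74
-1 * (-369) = 369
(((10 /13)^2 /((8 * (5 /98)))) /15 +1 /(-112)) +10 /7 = 1.52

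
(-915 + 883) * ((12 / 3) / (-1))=128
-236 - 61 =-297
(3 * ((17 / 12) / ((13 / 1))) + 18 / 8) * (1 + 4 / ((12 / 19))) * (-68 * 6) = -100232 / 13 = -7710.15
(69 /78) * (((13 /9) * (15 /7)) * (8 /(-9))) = -460 /189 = -2.43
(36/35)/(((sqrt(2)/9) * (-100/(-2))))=81 * sqrt(2)/875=0.13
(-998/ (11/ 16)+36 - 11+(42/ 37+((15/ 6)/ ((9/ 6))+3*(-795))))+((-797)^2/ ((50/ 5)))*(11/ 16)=7787398159/ 195360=39861.78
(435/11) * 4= 1740/11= 158.18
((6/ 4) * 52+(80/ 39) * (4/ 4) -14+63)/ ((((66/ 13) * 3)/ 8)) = 20132/ 297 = 67.78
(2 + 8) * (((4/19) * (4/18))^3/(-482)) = -2560/1205050851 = -0.00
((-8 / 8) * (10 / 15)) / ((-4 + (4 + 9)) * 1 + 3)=-1 / 18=-0.06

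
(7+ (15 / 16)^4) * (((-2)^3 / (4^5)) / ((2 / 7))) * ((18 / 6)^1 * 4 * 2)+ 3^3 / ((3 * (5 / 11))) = 154133463 / 10485760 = 14.70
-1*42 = -42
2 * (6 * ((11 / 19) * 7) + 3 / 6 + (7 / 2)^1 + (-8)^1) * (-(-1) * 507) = 391404 / 19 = 20600.21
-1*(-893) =893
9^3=729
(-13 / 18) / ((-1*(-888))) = -13 / 15984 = -0.00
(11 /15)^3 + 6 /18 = 2456 /3375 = 0.73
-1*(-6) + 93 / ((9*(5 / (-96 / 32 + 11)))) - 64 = -622 / 15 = -41.47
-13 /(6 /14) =-30.33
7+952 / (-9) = -889 / 9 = -98.78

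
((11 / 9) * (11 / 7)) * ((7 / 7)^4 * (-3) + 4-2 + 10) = 121 / 7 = 17.29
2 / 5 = 0.40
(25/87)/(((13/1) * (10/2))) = 5/1131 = 0.00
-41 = -41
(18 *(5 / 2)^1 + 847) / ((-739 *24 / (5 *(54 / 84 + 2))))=-41255 / 62076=-0.66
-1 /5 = -0.20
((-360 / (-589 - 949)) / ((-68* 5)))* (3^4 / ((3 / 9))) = -2187 / 13073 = -0.17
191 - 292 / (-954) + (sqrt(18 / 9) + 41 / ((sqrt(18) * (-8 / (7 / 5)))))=91253 / 477 - 47 * sqrt(2) / 240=191.03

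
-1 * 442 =-442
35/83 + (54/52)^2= 84167/56108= 1.50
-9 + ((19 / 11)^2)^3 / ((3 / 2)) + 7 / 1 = 83462396 / 5314683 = 15.70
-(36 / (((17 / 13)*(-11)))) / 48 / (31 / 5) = 195 / 23188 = 0.01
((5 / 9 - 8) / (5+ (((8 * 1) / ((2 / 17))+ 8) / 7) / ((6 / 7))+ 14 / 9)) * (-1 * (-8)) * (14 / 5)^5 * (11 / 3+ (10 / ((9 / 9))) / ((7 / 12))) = -17996513024 / 1621875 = -11096.12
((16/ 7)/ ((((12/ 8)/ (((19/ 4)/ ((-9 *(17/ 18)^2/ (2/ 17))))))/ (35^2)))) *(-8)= 5107200/ 4913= 1039.53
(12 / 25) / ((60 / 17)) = 17 / 125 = 0.14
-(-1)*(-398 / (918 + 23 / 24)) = -9552 / 22055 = -0.43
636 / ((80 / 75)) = 2385 / 4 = 596.25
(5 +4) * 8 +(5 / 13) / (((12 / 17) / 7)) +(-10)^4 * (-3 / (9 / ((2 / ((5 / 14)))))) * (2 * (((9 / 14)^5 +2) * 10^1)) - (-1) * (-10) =-787590.02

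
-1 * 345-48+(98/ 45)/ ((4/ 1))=-35321/ 90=-392.46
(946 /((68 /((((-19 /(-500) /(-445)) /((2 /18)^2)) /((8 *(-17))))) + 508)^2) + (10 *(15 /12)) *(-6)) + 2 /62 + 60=-14.97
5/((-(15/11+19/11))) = -55/34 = -1.62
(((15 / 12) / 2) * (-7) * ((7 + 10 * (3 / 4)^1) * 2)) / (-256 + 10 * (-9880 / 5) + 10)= 145 / 22864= 0.01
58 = 58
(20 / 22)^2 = 100 / 121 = 0.83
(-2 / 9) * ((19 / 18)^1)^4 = -130321 / 472392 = -0.28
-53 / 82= -0.65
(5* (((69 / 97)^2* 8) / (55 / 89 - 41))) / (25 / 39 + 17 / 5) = -137711925 / 1110290227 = -0.12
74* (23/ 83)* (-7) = -11914/ 83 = -143.54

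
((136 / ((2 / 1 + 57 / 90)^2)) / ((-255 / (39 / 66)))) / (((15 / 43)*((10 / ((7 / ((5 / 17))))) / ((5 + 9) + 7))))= -11175528 / 1716275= -6.51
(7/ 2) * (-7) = -49/ 2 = -24.50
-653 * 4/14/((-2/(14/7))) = 1306/7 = 186.57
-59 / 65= -0.91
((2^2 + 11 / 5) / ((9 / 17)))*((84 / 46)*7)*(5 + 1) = 103292 / 115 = 898.19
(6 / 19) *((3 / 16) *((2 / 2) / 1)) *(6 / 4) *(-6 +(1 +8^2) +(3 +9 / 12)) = 6777 / 1216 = 5.57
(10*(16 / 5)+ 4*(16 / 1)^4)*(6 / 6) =262176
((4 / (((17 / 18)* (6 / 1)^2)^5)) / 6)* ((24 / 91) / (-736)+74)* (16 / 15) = 0.00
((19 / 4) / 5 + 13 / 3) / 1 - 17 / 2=-193 / 60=-3.22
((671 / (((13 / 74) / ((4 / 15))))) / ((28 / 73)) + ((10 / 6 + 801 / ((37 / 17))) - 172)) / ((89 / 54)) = 2593799532 / 1498315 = 1731.14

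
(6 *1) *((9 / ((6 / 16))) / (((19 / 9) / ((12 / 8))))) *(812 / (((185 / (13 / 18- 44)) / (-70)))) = 50337504 / 37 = 1360473.08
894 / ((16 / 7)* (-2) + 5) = 2086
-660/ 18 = -110/ 3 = -36.67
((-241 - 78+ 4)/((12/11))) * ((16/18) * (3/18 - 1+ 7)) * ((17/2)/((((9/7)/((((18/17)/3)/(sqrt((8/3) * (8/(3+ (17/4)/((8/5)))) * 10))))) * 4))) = -19943 * sqrt(2715)/6912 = -150.34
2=2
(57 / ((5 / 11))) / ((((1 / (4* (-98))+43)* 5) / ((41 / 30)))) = 1679524 / 2106875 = 0.80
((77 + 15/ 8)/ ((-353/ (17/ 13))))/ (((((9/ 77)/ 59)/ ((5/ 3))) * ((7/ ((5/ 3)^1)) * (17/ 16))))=-20475950/ 371709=-55.09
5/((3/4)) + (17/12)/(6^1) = 497/72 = 6.90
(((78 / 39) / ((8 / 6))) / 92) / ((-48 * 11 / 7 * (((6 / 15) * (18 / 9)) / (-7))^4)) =-10504375 / 8290304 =-1.27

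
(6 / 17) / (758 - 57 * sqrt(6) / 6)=114 * sqrt(6) / 19516765 + 9096 / 19516765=0.00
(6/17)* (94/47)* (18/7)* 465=100440/119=844.03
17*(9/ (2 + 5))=153/ 7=21.86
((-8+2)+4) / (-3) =2 / 3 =0.67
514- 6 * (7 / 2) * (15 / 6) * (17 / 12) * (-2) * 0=514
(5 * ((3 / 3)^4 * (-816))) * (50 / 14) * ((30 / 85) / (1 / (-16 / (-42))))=-1959.18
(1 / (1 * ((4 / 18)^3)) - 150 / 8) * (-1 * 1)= -579 / 8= -72.38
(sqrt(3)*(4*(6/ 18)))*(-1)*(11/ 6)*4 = -88*sqrt(3)/ 9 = -16.94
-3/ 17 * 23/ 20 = -69/ 340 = -0.20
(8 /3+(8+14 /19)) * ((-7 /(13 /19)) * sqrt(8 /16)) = -175 * sqrt(2) /3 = -82.50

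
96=96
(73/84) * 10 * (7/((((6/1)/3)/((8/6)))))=365/9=40.56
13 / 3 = 4.33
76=76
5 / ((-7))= -5 / 7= -0.71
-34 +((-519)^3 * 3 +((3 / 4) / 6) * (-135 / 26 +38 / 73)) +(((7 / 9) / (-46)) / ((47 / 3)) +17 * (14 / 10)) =-103258660634630557 / 246208560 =-419395087.79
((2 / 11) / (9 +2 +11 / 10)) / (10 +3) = 20 / 17303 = 0.00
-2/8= -1/4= -0.25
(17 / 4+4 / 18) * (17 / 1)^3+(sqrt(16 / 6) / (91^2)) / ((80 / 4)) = sqrt(6) / 248430+790993 / 36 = 21972.03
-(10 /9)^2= -100 /81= -1.23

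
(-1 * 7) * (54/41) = -378/41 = -9.22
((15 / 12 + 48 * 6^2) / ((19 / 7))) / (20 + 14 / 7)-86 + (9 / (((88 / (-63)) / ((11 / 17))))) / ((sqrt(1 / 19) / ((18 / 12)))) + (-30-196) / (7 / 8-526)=-397638997 / 7024072-1701 * sqrt(19) / 272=-83.87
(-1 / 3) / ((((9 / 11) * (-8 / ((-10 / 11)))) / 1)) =-5 / 108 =-0.05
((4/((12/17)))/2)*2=17/3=5.67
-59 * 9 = -531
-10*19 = -190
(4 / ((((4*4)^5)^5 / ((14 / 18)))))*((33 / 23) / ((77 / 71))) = 71 / 21866972853936957175818130292736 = 0.00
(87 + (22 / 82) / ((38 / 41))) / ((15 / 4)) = 6634 / 285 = 23.28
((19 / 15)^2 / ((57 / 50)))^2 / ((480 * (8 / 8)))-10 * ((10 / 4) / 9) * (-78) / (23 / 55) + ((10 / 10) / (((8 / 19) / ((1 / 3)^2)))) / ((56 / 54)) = 29203728269 / 56337120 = 518.37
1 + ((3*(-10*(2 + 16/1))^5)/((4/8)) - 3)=-1133740800002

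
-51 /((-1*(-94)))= -51 /94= -0.54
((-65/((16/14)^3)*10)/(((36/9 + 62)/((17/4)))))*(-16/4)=1895075/16896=112.16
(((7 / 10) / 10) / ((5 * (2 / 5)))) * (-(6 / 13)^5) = -6804 / 9282325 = -0.00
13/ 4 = 3.25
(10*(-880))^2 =77440000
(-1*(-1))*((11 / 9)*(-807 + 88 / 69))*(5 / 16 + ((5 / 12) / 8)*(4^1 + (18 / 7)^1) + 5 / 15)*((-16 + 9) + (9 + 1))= -50758235 / 17388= -2919.15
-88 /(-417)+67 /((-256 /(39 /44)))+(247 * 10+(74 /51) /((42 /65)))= 4145575601527 /1676860416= 2472.22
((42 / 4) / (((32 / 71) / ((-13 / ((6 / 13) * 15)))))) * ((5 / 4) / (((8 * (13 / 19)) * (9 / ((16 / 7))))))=-17537 / 6912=-2.54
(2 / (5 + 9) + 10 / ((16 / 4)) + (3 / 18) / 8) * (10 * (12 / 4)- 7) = 20585 / 336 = 61.26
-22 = -22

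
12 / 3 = 4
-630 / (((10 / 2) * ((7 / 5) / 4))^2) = -1440 / 7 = -205.71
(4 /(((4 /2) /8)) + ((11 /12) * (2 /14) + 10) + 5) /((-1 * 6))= -2615 /504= -5.19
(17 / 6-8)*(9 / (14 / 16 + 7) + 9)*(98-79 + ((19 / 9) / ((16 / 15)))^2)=-16602143 / 13824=-1200.97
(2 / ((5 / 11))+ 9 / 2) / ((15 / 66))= 979 / 25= 39.16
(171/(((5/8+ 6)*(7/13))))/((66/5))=14820/4081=3.63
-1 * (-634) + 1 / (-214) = 135675 / 214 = 634.00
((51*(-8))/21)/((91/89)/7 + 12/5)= -60520/7931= -7.63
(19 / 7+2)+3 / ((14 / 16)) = 57 / 7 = 8.14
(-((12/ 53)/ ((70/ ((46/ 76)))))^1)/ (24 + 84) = -0.00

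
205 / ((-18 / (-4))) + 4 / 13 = 5366 / 117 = 45.86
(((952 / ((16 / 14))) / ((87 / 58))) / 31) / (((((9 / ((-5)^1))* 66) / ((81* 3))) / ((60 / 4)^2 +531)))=-9446220 / 341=-27701.52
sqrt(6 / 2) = sqrt(3) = 1.73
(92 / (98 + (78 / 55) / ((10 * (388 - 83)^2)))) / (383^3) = 2353532500 / 140849327219909843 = 0.00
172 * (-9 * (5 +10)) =-23220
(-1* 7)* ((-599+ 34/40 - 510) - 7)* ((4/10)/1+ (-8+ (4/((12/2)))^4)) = -57784.04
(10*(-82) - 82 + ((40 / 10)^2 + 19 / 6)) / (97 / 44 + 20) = -116534 / 2931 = -39.76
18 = 18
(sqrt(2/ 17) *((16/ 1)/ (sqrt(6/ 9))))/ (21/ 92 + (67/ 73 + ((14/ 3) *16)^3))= 2901312 *sqrt(51)/ 1283231049851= 0.00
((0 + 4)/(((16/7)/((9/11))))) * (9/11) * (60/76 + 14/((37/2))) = 616329/340252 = 1.81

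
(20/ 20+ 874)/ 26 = 875/ 26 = 33.65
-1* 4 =-4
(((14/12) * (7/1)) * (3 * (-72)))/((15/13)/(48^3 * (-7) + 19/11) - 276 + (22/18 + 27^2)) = -351502085844/90510236975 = -3.88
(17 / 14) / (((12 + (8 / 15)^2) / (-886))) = -1694475 / 19348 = -87.58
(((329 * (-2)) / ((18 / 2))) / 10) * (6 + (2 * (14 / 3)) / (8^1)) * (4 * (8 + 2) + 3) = -608321 / 270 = -2253.04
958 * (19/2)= 9101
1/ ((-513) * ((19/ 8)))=-8/ 9747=-0.00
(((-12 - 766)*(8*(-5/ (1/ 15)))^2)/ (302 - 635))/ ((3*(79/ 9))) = 93360000/ 2923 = 31939.79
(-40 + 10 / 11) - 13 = -573 / 11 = -52.09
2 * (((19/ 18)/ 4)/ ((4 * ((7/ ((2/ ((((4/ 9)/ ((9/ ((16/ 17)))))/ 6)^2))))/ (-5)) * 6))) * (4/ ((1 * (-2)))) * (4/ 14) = 60044085/ 200704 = 299.17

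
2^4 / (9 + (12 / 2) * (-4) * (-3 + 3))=16 / 9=1.78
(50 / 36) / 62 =25 / 1116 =0.02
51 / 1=51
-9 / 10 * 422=-1899 / 5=-379.80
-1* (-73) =73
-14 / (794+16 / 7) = -49 / 2787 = -0.02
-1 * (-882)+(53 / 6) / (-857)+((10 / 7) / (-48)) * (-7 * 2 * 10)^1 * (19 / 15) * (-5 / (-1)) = 7006324 / 7713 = 908.38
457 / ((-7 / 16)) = -7312 / 7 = -1044.57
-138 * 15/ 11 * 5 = -10350/ 11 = -940.91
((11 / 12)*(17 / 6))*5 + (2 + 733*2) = 106631 / 72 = 1480.99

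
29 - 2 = 27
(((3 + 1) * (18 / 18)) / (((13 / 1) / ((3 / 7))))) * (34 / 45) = 136 / 1365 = 0.10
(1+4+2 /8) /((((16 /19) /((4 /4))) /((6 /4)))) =1197 /128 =9.35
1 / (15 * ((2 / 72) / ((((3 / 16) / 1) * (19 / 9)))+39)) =19 / 11135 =0.00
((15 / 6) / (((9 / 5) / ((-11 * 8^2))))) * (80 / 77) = -64000 / 63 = -1015.87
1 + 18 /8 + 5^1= 33 /4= 8.25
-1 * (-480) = 480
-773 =-773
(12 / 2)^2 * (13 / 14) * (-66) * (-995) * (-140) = -307335600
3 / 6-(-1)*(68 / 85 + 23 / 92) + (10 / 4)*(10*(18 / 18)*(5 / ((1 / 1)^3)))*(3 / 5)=1531 / 20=76.55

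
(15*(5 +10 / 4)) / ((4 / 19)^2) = 81225 / 32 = 2538.28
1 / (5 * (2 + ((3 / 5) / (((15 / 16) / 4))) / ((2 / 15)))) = 1 / 106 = 0.01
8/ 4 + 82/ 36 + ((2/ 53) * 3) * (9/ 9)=4189/ 954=4.39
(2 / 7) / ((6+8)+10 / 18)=18 / 917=0.02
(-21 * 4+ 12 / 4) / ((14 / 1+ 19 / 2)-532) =18 / 113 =0.16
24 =24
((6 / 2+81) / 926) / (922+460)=21 / 319933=0.00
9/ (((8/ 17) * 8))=153/ 64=2.39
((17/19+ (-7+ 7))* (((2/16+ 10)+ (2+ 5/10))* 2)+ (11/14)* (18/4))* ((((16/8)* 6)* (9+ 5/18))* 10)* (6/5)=4642600/133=34906.77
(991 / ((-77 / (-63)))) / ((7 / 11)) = 8919 / 7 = 1274.14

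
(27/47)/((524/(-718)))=-0.79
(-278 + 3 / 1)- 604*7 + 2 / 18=-40526 / 9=-4502.89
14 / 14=1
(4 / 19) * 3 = 12 / 19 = 0.63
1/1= 1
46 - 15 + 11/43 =1344/43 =31.26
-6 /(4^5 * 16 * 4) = -3 /32768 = -0.00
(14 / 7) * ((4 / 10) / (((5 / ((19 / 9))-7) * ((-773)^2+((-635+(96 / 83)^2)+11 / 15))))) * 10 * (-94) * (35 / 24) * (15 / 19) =849930375 / 2713931242396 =0.00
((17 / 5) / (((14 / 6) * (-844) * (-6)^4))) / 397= -17 / 5066228160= -0.00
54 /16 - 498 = -3957 /8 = -494.62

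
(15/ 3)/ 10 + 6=13/ 2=6.50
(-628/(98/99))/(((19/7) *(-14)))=15543/931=16.69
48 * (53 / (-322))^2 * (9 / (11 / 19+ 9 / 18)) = 11528136 / 1062761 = 10.85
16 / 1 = 16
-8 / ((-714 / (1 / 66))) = 2 / 11781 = 0.00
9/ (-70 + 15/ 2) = -0.14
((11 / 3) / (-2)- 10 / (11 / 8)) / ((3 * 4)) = -0.76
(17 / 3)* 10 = 170 / 3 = 56.67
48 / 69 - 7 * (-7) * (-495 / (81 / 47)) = -2913151 / 207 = -14073.19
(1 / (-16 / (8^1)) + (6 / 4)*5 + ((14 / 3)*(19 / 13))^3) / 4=19236329 / 237276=81.07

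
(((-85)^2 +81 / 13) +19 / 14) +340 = 1378211 / 182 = 7572.59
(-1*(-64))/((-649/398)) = -25472/649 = -39.25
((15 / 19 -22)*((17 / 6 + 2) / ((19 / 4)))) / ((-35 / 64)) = 1495936 / 37905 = 39.47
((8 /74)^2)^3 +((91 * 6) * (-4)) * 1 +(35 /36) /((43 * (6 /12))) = -4337055169801525 /1985872240566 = -2183.95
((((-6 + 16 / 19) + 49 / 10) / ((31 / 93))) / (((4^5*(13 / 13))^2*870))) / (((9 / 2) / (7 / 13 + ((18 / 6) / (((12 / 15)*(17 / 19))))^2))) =-53326357 / 15628784526950400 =-0.00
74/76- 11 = -381/38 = -10.03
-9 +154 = 145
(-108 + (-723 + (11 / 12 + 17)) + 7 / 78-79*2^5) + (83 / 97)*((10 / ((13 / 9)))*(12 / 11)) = -555039385 / 166452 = -3334.53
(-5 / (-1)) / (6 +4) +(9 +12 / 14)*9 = 1249 / 14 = 89.21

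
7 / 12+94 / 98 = 907 / 588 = 1.54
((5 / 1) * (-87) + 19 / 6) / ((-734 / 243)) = 209871 / 1468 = 142.96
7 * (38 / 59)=4.51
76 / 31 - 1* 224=-6868 / 31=-221.55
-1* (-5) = 5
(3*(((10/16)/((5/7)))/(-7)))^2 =9/64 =0.14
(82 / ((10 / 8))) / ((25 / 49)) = 16072 / 125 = 128.58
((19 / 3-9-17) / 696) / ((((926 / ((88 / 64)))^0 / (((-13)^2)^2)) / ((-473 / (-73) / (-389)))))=797051827 / 59292936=13.44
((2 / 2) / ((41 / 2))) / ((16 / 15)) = 15 / 328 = 0.05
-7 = -7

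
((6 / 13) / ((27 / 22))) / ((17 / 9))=44 / 221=0.20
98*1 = 98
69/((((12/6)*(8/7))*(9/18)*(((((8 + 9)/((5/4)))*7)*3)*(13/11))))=1265/7072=0.18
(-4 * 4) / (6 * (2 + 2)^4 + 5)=-16 / 1541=-0.01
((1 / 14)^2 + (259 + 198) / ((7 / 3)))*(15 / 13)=44295 / 196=225.99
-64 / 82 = -32 / 41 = -0.78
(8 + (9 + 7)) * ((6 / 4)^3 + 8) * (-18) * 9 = -44226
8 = 8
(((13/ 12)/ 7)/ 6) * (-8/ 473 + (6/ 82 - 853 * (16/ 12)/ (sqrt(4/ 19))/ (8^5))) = 14183/ 9774072 - 11089 * sqrt(19)/ 24772608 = -0.00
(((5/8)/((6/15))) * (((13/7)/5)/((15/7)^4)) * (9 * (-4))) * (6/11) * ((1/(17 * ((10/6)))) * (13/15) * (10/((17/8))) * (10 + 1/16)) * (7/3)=-65328809/35763750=-1.83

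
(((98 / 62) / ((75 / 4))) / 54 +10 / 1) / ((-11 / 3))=-2.73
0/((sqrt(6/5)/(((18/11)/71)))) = 0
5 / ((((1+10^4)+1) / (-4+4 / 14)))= -65 / 35007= -0.00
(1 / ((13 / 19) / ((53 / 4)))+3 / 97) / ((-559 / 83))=-8120305 / 2819596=-2.88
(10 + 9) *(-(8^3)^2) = -4980736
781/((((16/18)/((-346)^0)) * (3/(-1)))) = -2343/8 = -292.88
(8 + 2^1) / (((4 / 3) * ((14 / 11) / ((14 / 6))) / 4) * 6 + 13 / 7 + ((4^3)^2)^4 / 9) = 1386 / 4334714641344511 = 0.00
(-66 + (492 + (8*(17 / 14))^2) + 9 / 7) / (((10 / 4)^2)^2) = 408976 / 30625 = 13.35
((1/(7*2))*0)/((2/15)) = 0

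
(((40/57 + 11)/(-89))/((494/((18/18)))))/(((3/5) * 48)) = -3335/360872928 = -0.00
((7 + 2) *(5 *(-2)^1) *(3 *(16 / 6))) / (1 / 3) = -2160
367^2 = 134689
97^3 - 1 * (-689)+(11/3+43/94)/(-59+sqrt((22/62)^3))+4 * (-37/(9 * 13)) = 1041692531185362127/1140505137720 - 396583 * sqrt(341)/29243721480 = 913360.66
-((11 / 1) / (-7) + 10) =-59 / 7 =-8.43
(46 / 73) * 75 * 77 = 265650 / 73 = 3639.04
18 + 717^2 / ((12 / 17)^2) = 16508257 / 16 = 1031766.06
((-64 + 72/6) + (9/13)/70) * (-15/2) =141933/364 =389.93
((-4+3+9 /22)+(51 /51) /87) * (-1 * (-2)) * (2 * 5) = -11090 /957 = -11.59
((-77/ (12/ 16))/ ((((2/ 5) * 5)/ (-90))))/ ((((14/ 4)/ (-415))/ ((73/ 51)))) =-784105.88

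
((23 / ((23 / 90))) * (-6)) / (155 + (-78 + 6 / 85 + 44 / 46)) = -1055700 / 152543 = -6.92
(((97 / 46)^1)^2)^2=88529281 / 4477456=19.77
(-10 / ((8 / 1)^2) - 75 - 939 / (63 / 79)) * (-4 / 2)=841769 / 336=2505.26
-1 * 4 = -4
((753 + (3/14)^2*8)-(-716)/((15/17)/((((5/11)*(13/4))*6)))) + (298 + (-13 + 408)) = 8638.91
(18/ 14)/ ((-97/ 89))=-801/ 679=-1.18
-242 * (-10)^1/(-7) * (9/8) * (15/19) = -81675/266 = -307.05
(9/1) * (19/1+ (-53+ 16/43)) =-13014/43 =-302.65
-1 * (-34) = 34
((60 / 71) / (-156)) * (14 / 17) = -70 / 15691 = -0.00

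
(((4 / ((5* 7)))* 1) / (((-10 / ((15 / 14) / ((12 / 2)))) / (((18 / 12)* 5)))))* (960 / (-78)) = 0.19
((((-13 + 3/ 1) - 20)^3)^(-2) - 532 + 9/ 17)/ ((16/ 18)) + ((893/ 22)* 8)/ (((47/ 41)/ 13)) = 373784463000187/ 121176000000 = 3084.64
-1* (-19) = 19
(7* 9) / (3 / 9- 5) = -27 / 2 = -13.50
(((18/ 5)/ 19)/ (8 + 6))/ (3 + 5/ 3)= 27/ 9310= 0.00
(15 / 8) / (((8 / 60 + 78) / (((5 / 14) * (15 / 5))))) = 3375 / 131264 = 0.03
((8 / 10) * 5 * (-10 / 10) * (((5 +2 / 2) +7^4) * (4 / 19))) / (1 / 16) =-616192 / 19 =-32431.16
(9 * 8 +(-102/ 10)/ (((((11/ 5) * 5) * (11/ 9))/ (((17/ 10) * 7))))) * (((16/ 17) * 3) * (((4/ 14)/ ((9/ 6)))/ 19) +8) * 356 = 1230964483824/ 6839525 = 179978.07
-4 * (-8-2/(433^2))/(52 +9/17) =101994152/167427677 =0.61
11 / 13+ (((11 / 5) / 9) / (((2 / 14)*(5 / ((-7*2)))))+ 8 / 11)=-103529 / 32175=-3.22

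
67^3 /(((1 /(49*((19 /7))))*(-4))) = -40001479 /4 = -10000369.75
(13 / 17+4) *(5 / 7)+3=762 / 119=6.40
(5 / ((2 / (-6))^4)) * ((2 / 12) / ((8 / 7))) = 945 / 16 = 59.06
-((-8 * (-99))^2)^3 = -246803372284575744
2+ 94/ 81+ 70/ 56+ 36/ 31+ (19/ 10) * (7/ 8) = 1453223/ 200880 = 7.23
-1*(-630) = 630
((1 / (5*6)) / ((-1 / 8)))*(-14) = 56 / 15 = 3.73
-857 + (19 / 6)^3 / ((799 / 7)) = -856.72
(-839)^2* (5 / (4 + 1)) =703921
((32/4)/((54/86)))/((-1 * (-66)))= 0.19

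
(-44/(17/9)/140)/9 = -0.02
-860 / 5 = -172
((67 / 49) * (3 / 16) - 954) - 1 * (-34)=-721079 / 784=-919.74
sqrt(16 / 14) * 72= 144 * sqrt(14) / 7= 76.97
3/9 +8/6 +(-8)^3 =-1531/3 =-510.33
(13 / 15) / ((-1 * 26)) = -1 / 30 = -0.03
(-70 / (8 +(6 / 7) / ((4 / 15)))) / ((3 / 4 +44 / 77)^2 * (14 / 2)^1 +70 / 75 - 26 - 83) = 1646400 / 25279669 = 0.07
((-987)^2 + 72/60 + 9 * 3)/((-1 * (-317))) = 4870986/1585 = 3073.18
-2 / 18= -1 / 9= -0.11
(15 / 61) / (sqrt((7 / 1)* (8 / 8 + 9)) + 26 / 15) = -2925 / 459757 + 3375* sqrt(70) / 919514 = 0.02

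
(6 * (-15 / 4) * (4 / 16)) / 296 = -45 / 2368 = -0.02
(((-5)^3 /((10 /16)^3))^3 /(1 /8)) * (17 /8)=-2281701376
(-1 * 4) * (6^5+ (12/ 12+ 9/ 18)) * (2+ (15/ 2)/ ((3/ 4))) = -373320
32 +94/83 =2750/83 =33.13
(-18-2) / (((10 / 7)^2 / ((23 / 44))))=-1127 / 220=-5.12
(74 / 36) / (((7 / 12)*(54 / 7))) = 37 / 81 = 0.46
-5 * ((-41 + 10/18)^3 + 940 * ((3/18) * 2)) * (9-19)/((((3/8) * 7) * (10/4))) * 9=-7680019840/1701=-4515002.85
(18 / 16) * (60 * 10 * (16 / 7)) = 10800 / 7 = 1542.86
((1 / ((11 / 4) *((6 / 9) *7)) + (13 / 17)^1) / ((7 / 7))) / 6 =1103 / 7854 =0.14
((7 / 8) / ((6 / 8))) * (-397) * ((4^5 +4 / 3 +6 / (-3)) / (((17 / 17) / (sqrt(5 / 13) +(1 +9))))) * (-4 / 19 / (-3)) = -170630600 / 513-17063060 * sqrt(65) / 6669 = -353241.05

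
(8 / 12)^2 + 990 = 8914 / 9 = 990.44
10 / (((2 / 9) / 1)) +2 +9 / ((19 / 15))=1028 / 19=54.11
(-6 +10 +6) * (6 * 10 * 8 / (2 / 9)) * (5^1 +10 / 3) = 180000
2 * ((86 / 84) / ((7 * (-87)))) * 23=-989 / 12789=-0.08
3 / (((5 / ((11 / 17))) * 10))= 33 / 850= 0.04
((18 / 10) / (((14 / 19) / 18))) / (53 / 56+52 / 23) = 3496 / 255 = 13.71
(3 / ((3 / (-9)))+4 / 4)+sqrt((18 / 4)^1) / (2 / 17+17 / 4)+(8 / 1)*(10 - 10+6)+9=34*sqrt(2) / 99+49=49.49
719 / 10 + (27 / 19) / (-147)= 669299 / 9310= 71.89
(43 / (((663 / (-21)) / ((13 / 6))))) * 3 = -301 / 34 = -8.85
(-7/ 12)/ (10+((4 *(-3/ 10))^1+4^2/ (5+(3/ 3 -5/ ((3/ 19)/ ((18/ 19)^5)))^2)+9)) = -53661015676835/ 1640144934168268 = -0.03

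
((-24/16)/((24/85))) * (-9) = 765/16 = 47.81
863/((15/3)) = 863/5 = 172.60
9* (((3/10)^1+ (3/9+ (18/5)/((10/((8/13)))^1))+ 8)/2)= 51801/1300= 39.85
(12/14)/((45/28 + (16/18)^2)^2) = 0.15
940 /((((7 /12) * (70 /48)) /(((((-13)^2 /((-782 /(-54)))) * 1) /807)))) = 82353024 /5153771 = 15.98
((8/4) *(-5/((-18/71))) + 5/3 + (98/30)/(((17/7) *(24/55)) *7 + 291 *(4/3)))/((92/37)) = 297789949/18007344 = 16.54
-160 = -160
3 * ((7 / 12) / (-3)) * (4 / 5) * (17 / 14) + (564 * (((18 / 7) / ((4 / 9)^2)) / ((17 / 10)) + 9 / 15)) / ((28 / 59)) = 490451599 / 49980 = 9812.96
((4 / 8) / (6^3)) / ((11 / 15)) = 5 / 1584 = 0.00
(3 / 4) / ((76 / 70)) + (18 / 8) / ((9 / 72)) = 2841 / 152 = 18.69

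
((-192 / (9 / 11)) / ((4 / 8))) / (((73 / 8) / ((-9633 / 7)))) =36168704 / 511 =70780.24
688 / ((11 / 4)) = 2752 / 11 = 250.18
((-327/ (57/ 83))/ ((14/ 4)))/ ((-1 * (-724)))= -0.19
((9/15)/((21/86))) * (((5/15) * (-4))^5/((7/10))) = -176128/11907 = -14.79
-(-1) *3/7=3/7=0.43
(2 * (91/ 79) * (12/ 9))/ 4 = 182/ 237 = 0.77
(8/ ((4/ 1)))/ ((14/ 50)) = 50/ 7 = 7.14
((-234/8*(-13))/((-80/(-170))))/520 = 1.55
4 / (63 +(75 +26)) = 1 / 41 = 0.02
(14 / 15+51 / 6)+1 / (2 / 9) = 209 / 15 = 13.93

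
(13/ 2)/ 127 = 13/ 254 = 0.05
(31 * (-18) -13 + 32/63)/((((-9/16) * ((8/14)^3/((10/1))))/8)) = 35222180/81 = 434841.73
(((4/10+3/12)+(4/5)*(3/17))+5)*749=1474781/340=4337.59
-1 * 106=-106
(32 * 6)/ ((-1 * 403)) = -0.48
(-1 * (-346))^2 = 119716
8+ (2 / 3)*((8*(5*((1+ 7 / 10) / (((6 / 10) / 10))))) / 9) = 7448 / 81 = 91.95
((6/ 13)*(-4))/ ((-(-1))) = -24/ 13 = -1.85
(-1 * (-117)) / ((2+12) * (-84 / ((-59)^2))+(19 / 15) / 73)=-445968315 / 1221581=-365.07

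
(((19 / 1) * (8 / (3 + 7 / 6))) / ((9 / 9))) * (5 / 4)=228 / 5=45.60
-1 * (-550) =550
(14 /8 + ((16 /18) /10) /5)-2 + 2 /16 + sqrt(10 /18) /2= -193 /1800 + sqrt(5) /6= 0.27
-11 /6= -1.83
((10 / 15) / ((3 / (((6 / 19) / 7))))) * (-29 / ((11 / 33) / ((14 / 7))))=-232 / 133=-1.74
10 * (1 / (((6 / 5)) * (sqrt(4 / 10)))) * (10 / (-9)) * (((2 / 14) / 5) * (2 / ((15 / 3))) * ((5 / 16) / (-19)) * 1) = 0.00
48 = 48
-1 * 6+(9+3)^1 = 6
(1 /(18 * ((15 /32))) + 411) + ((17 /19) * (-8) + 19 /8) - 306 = 2058887 /20520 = 100.34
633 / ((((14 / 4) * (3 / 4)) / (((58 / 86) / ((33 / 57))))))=930088 / 3311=280.91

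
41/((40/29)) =1189/40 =29.72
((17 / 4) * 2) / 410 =17 / 820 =0.02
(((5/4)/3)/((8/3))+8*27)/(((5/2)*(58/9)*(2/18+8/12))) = 560277/32480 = 17.25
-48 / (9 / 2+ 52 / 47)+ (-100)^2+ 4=5267596 / 527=9995.44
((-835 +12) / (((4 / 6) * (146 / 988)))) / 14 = -609843 / 1022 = -596.72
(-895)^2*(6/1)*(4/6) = 3204100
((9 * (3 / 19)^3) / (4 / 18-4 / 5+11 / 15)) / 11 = 10935 / 528143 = 0.02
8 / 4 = 2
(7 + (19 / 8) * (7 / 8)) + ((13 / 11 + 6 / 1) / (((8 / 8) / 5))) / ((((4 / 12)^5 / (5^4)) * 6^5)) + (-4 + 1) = 498029 / 704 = 707.43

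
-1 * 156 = -156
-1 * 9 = -9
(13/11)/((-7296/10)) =-65/40128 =-0.00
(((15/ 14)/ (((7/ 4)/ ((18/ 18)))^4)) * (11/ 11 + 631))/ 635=242688/ 2134489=0.11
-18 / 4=-9 / 2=-4.50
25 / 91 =0.27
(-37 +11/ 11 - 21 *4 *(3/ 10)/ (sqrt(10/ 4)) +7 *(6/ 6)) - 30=-59 - 126 *sqrt(10)/ 25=-74.94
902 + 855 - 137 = 1620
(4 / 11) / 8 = 0.05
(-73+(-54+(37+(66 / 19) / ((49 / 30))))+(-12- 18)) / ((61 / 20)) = -2194800 / 56791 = -38.65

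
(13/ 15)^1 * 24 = 20.80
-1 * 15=-15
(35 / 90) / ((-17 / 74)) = -259 / 153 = -1.69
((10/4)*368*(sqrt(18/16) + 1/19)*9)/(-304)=-3105*sqrt(2)/152 -1035/722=-30.32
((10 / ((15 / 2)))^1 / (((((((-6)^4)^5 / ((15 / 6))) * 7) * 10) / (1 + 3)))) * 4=1 / 4798707952582656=0.00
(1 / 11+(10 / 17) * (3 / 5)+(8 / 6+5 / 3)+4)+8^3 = 519.44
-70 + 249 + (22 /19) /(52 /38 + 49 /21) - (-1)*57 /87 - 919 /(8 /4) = -279.53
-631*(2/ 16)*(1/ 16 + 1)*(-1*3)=32181/ 128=251.41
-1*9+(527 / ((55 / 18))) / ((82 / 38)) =159939 / 2255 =70.93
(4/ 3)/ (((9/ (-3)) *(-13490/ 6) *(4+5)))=4/ 182115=0.00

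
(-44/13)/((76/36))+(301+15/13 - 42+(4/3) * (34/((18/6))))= 608350/2223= 273.66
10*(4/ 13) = 3.08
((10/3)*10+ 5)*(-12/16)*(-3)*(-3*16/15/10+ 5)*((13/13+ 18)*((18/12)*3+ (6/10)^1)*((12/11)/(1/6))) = 70404633/275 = 256016.85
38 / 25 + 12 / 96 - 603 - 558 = -231871 / 200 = -1159.36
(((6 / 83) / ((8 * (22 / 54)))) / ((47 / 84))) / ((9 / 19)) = 3591 / 42911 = 0.08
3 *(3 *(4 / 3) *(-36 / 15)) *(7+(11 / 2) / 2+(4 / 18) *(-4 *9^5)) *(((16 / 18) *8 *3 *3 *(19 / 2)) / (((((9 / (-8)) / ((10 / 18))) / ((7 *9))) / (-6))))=171530827776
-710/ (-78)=355/ 39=9.10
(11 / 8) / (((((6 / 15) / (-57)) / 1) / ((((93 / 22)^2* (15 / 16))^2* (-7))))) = 33578184598875 / 87228416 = 384945.48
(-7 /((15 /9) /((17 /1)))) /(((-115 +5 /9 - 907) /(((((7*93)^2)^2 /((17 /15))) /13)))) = 101837332069767 /119509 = 852131070.21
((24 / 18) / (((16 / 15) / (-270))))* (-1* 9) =6075 / 2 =3037.50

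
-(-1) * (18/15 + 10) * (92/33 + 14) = 31024/165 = 188.02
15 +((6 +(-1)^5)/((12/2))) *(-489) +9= -767/2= -383.50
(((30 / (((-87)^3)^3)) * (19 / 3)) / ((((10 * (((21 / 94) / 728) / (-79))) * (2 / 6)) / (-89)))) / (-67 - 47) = 34367528 / 856632462729088581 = 0.00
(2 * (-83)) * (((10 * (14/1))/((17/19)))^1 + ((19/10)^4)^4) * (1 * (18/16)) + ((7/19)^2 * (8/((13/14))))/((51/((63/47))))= -812316163569949837153809741849/149988280000000000000000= -5415864.25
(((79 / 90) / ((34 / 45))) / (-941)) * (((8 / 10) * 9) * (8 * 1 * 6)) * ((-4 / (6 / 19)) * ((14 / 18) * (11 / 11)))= 336224 / 79985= 4.20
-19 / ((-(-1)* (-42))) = 0.45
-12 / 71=-0.17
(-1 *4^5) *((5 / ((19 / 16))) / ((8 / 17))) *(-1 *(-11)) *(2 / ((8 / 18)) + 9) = -25850880 / 19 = -1360572.63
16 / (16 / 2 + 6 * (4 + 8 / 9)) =0.43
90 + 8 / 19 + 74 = 3124 / 19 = 164.42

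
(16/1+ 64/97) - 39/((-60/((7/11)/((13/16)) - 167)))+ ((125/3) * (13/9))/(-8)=-113973317/1152360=-98.90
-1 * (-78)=78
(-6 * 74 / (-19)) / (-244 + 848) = 111 / 2869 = 0.04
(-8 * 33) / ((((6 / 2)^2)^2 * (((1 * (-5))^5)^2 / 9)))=-88 / 29296875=-0.00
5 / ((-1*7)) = -5 / 7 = -0.71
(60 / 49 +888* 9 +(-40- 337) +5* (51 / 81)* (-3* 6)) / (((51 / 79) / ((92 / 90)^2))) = 37152366164 / 3036285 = 12236.13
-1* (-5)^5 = 3125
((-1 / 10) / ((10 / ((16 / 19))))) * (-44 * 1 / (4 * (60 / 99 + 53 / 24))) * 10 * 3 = 69696 / 70585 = 0.99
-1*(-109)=109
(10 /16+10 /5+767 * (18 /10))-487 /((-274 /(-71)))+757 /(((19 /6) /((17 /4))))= 236665307 /104120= 2273.01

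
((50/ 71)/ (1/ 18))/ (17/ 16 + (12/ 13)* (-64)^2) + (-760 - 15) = -43285394125/ 55852363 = -775.00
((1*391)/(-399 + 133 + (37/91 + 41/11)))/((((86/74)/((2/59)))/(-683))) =9890841961/332509368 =29.75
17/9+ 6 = 71/9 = 7.89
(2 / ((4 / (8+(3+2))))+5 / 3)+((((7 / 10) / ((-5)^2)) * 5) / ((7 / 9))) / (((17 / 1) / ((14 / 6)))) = 10444 / 1275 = 8.19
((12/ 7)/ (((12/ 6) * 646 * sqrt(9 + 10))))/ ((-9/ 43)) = -43 * sqrt(19)/ 128877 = -0.00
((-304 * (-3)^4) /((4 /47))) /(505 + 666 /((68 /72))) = -4918644 /20573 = -239.08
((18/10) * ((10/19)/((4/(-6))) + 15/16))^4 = 43046721/8540717056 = 0.01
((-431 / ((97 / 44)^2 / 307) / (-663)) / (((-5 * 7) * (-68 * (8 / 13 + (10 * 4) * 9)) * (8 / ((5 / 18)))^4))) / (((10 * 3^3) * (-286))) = -36387175 / 40402226021626002014208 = -0.00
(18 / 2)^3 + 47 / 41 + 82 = 33298 / 41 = 812.15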